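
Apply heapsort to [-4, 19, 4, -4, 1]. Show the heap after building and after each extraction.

Build heap: [19, 1, 4, -4, -4]
Extract 19: [4, 1, -4, -4, 19]
Extract 4: [1, -4, -4, 4, 19]
Extract 1: [-4, -4, 1, 4, 19]
Extract -4: [-4, -4, 1, 4, 19]


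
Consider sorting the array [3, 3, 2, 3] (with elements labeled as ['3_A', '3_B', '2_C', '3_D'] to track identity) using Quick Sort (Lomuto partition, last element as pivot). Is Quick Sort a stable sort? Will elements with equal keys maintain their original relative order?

Trace Quick Sort on the labeled array (the key is the number; the letter only tracks identity):
  Partition indices 0..3 around pivot 3_D -> [3_A, 3_B, 2_C, 3_D]
  Partition indices 0..2 around pivot 2_C -> [2_C, 3_B, 3_A, 3_D]
  Partition indices 1..2 around pivot 3_A -> [2_C, 3_B, 3_A, 3_D]
Final order: [2_C, 3_B, 3_A, 3_D]
Equal keys:
  value 3: originally 3_A, 3_B, 3_D; after sorting 3_B, 3_A, 3_D -> order changed
Equal keys were reordered, so Quick Sort is not stable: partition swaps elements across long distances and can reorder equal keys. (One such input is enough; an unstable sort may happen to preserve order on other inputs, but it gives no guarantee.)
Answer: Not stable


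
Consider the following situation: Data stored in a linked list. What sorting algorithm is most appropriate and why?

Best choice: Merge sort
Reason: Merge sort doesn't require random access; can be done in O(1) extra space for linked lists


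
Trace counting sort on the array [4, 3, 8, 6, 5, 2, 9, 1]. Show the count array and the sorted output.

Count array: [0, 1, 1, 1, 1, 1, 1, 0, 1, 1]
(count[i] = number of elements equal to i)
Cumulative count: [0, 1, 2, 3, 4, 5, 6, 6, 7, 8]
Sorted: [1, 2, 3, 4, 5, 6, 8, 9]


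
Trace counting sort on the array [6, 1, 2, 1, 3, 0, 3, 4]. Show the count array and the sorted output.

Count array: [1, 2, 1, 2, 1, 0, 1]
(count[i] = number of elements equal to i)
Cumulative count: [1, 3, 4, 6, 7, 7, 8]
Sorted: [0, 1, 1, 2, 3, 3, 4, 6]


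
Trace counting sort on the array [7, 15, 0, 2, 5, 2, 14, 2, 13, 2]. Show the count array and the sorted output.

Count array: [1, 0, 4, 0, 0, 1, 0, 1, 0, 0, 0, 0, 0, 1, 1, 1]
(count[i] = number of elements equal to i)
Cumulative count: [1, 1, 5, 5, 5, 6, 6, 7, 7, 7, 7, 7, 7, 8, 9, 10]
Sorted: [0, 2, 2, 2, 2, 5, 7, 13, 14, 15]


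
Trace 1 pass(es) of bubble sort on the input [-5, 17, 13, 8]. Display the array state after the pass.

After pass 1: [-5, 13, 8, 17] (2 swaps)
Total swaps: 2


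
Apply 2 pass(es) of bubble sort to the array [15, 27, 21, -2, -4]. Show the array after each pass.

After pass 1: [15, 21, -2, -4, 27] (3 swaps)
After pass 2: [15, -2, -4, 21, 27] (2 swaps)
Total swaps: 5


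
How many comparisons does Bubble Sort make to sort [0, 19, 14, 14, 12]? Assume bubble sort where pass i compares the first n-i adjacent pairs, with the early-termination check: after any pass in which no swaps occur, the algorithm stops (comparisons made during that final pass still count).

Pass 1: compare adjacent pairs (0,1)..(3,4) = 4 comparison(s), 3 swap(s) -> [0, 14, 14, 12, 19]
Pass 2: compare adjacent pairs (0,1)..(2,3) = 3 comparison(s), 1 swap(s) -> [0, 14, 12, 14, 19]
Pass 3: compare adjacent pairs (0,1)..(1,2) = 2 comparison(s), 1 swap(s) -> [0, 12, 14, 14, 19]
Pass 4: compare adjacent pairs (0,1)..(0,1) = 1 comparison(s), 0 swap(s) -> [0, 12, 14, 14, 19]
No swaps in this pass, so bubble sort stops here.
Total comparisons: 4 + 3 + 2 + 1 = 10


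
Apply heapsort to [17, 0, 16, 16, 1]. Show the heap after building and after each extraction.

Build heap: [17, 16, 16, 0, 1]
Extract 17: [16, 1, 16, 0, 17]
Extract 16: [16, 1, 0, 16, 17]
Extract 16: [1, 0, 16, 16, 17]
Extract 1: [0, 1, 16, 16, 17]


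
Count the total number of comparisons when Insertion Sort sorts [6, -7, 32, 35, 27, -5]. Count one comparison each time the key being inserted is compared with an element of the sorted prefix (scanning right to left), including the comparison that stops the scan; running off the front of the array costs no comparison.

Insert -7: 6 > -7 (shift), reached front = 1 comparison(s) -> [-7, 6, 32, 35, 27, -5]
Insert 32: 6 <= 32 (stop) = 1 comparison(s) -> [-7, 6, 32, 35, 27, -5]
Insert 35: 32 <= 35 (stop) = 1 comparison(s) -> [-7, 6, 32, 35, 27, -5]
Insert 27: 35 > 27 (shift), 32 > 27 (shift), 6 <= 27 (stop) = 3 comparison(s) -> [-7, 6, 27, 32, 35, -5]
Insert -5: 35 > -5 (shift), 32 > -5 (shift), 27 > -5 (shift), 6 > -5 (shift), -7 <= -5 (stop) = 5 comparison(s) -> [-7, -5, 6, 27, 32, 35]
Total comparisons: 1 + 1 + 1 + 3 + 5 = 11


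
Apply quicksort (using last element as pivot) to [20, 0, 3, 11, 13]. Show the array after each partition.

Partition 1: pivot=13 at index 3 -> [0, 3, 11, 13, 20]
Partition 2: pivot=11 at index 2 -> [0, 3, 11, 13, 20]
Partition 3: pivot=3 at index 1 -> [0, 3, 11, 13, 20]


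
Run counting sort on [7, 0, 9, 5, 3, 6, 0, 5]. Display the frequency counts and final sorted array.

Count array: [2, 0, 0, 1, 0, 2, 1, 1, 0, 1]
(count[i] = number of elements equal to i)
Cumulative count: [2, 2, 2, 3, 3, 5, 6, 7, 7, 8]
Sorted: [0, 0, 3, 5, 5, 6, 7, 9]


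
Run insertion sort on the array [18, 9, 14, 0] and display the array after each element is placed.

First element 18 is already 'sorted'
Insert 9: shifted 1 elements -> [9, 18, 14, 0]
Insert 14: shifted 1 elements -> [9, 14, 18, 0]
Insert 0: shifted 3 elements -> [0, 9, 14, 18]


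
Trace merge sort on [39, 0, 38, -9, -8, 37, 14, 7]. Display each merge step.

Divide and conquer:
  Merge [39] + [0] -> [0, 39]
  Merge [38] + [-9] -> [-9, 38]
  Merge [0, 39] + [-9, 38] -> [-9, 0, 38, 39]
  Merge [-8] + [37] -> [-8, 37]
  Merge [14] + [7] -> [7, 14]
  Merge [-8, 37] + [7, 14] -> [-8, 7, 14, 37]
  Merge [-9, 0, 38, 39] + [-8, 7, 14, 37] -> [-9, -8, 0, 7, 14, 37, 38, 39]


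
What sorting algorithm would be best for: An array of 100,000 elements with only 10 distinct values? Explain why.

Best choice: 3-way quicksort or Counting sort
Reason: 3-way (Dutch national flag) partitioning groups every copy of the pivot together, so with only d=10 distinct keys quicksort finishes in O(n log d) expected time, which is effectively linear; counting sort runs in O(n + k) where k is the size of the key range (not the number of distinct values), so it is linear when the 10 values are integers drawn from a small known range


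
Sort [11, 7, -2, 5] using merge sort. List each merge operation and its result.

Divide and conquer:
  Merge [11] + [7] -> [7, 11]
  Merge [-2] + [5] -> [-2, 5]
  Merge [7, 11] + [-2, 5] -> [-2, 5, 7, 11]


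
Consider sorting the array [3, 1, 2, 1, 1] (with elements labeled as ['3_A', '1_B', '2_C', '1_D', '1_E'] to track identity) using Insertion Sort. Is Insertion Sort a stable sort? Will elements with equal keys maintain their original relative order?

Trace Insertion Sort on the labeled array (the key is the number; the letter only tracks identity):
  Insert 1_B at index 0: [1_B, 3_A, 2_C, 1_D, 1_E]
  Insert 2_C at index 1: [1_B, 2_C, 3_A, 1_D, 1_E]
  Insert 1_D at index 1: [1_B, 1_D, 2_C, 3_A, 1_E]
  Insert 1_E at index 2: [1_B, 1_D, 1_E, 2_C, 3_A]
Final order: [1_B, 1_D, 1_E, 2_C, 3_A]
Equal keys:
  value 1: originally 1_B, 1_D, 1_E; after sorting 1_B, 1_D, 1_E -> order preserved
All equal keys kept their original relative order. Insertion Sort is stable: elements are shifted only while they are strictly greater than the key, so a key is inserted after any equal elements already placed.
Answer: Stable


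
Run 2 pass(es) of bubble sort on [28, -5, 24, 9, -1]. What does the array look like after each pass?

After pass 1: [-5, 24, 9, -1, 28] (4 swaps)
After pass 2: [-5, 9, -1, 24, 28] (2 swaps)
Total swaps: 6


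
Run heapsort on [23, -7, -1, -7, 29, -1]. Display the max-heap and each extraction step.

Build heap: [29, 23, -1, -7, -7, -1]
Extract 29: [23, -1, -1, -7, -7, 29]
Extract 23: [-1, -7, -1, -7, 23, 29]
Extract -1: [-1, -7, -7, -1, 23, 29]
Extract -1: [-7, -7, -1, -1, 23, 29]
Extract -7: [-7, -7, -1, -1, 23, 29]


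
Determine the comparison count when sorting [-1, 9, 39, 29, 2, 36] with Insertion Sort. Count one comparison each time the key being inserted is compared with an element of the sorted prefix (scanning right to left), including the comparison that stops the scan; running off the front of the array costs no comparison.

Insert 9: -1 <= 9 (stop) = 1 comparison(s) -> [-1, 9, 39, 29, 2, 36]
Insert 39: 9 <= 39 (stop) = 1 comparison(s) -> [-1, 9, 39, 29, 2, 36]
Insert 29: 39 > 29 (shift), 9 <= 29 (stop) = 2 comparison(s) -> [-1, 9, 29, 39, 2, 36]
Insert 2: 39 > 2 (shift), 29 > 2 (shift), 9 > 2 (shift), -1 <= 2 (stop) = 4 comparison(s) -> [-1, 2, 9, 29, 39, 36]
Insert 36: 39 > 36 (shift), 29 <= 36 (stop) = 2 comparison(s) -> [-1, 2, 9, 29, 36, 39]
Total comparisons: 1 + 1 + 2 + 4 + 2 = 10


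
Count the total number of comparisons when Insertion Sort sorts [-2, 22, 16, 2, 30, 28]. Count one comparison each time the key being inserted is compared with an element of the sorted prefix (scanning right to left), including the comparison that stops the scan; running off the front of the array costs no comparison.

Insert 22: -2 <= 22 (stop) = 1 comparison(s) -> [-2, 22, 16, 2, 30, 28]
Insert 16: 22 > 16 (shift), -2 <= 16 (stop) = 2 comparison(s) -> [-2, 16, 22, 2, 30, 28]
Insert 2: 22 > 2 (shift), 16 > 2 (shift), -2 <= 2 (stop) = 3 comparison(s) -> [-2, 2, 16, 22, 30, 28]
Insert 30: 22 <= 30 (stop) = 1 comparison(s) -> [-2, 2, 16, 22, 30, 28]
Insert 28: 30 > 28 (shift), 22 <= 28 (stop) = 2 comparison(s) -> [-2, 2, 16, 22, 28, 30]
Total comparisons: 1 + 2 + 3 + 1 + 2 = 9


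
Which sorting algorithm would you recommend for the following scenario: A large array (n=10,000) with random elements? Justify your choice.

Best choice: Quicksort or Mergesort
Reason: Both have O(n log n) average case; quicksort has lower constant factors


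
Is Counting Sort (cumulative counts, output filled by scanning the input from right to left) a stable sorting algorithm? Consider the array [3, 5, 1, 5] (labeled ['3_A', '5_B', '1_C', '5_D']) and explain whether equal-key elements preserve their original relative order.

Trace Counting Sort on the labeled array (the key is the number; the letter only tracks identity):
  Counts for values 0..5: [0, 1, 0, 1, 0, 2]
  Cumulative counts: [0, 1, 1, 2, 2, 4]
  Scan right to left: place 5_D at output index 3
  Scan right to left: place 1_C at output index 0
  Scan right to left: place 5_B at output index 2
  Scan right to left: place 3_A at output index 1
  Output: [1_C, 3_A, 5_B, 5_D]
Equal keys:
  value 5: originally 5_B, 5_D; after sorting 5_B, 5_D -> order preserved
All equal keys kept their original relative order. Counting Sort is stable: scanning the input right to left with decreasing cumulative counts places later duplicates at later output positions.
Answer: Stable


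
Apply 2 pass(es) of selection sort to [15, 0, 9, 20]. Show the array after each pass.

Pass 1: Select minimum 0 at index 1, swap -> [0, 15, 9, 20]
Pass 2: Select minimum 9 at index 2, swap -> [0, 9, 15, 20]


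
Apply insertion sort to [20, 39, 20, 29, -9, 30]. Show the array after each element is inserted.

First element 20 is already 'sorted'
Insert 39: shifted 0 elements -> [20, 39, 20, 29, -9, 30]
Insert 20: shifted 1 elements -> [20, 20, 39, 29, -9, 30]
Insert 29: shifted 1 elements -> [20, 20, 29, 39, -9, 30]
Insert -9: shifted 4 elements -> [-9, 20, 20, 29, 39, 30]
Insert 30: shifted 1 elements -> [-9, 20, 20, 29, 30, 39]


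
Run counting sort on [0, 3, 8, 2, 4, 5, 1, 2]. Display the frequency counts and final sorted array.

Count array: [1, 1, 2, 1, 1, 1, 0, 0, 1]
(count[i] = number of elements equal to i)
Cumulative count: [1, 2, 4, 5, 6, 7, 7, 7, 8]
Sorted: [0, 1, 2, 2, 3, 4, 5, 8]


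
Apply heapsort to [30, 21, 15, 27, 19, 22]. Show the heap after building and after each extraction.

Build heap: [30, 27, 22, 21, 19, 15]
Extract 30: [27, 21, 22, 15, 19, 30]
Extract 27: [22, 21, 19, 15, 27, 30]
Extract 22: [21, 15, 19, 22, 27, 30]
Extract 21: [19, 15, 21, 22, 27, 30]
Extract 19: [15, 19, 21, 22, 27, 30]


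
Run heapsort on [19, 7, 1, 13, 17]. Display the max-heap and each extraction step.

Build heap: [19, 17, 1, 13, 7]
Extract 19: [17, 13, 1, 7, 19]
Extract 17: [13, 7, 1, 17, 19]
Extract 13: [7, 1, 13, 17, 19]
Extract 7: [1, 7, 13, 17, 19]


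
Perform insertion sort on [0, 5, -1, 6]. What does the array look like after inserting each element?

First element 0 is already 'sorted'
Insert 5: shifted 0 elements -> [0, 5, -1, 6]
Insert -1: shifted 2 elements -> [-1, 0, 5, 6]
Insert 6: shifted 0 elements -> [-1, 0, 5, 6]


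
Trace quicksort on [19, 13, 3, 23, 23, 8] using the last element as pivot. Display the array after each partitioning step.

Partition 1: pivot=8 at index 1 -> [3, 8, 19, 23, 23, 13]
Partition 2: pivot=13 at index 2 -> [3, 8, 13, 23, 23, 19]
Partition 3: pivot=19 at index 3 -> [3, 8, 13, 19, 23, 23]
Partition 4: pivot=23 at index 5 -> [3, 8, 13, 19, 23, 23]


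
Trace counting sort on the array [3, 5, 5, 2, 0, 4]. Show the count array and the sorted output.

Count array: [1, 0, 1, 1, 1, 2]
(count[i] = number of elements equal to i)
Cumulative count: [1, 1, 2, 3, 4, 6]
Sorted: [0, 2, 3, 4, 5, 5]


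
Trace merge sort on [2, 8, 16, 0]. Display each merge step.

Divide and conquer:
  Merge [2] + [8] -> [2, 8]
  Merge [16] + [0] -> [0, 16]
  Merge [2, 8] + [0, 16] -> [0, 2, 8, 16]


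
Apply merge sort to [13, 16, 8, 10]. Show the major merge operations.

Divide and conquer:
  Merge [13] + [16] -> [13, 16]
  Merge [8] + [10] -> [8, 10]
  Merge [13, 16] + [8, 10] -> [8, 10, 13, 16]


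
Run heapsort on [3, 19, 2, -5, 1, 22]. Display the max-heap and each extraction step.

Build heap: [22, 19, 3, -5, 1, 2]
Extract 22: [19, 2, 3, -5, 1, 22]
Extract 19: [3, 2, 1, -5, 19, 22]
Extract 3: [2, -5, 1, 3, 19, 22]
Extract 2: [1, -5, 2, 3, 19, 22]
Extract 1: [-5, 1, 2, 3, 19, 22]


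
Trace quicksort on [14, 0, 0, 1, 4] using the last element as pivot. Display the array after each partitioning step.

Partition 1: pivot=4 at index 3 -> [0, 0, 1, 4, 14]
Partition 2: pivot=1 at index 2 -> [0, 0, 1, 4, 14]
Partition 3: pivot=0 at index 1 -> [0, 0, 1, 4, 14]


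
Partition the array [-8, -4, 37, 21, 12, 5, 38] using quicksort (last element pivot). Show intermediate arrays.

Partition 1: pivot=38 at index 6 -> [-8, -4, 37, 21, 12, 5, 38]
Partition 2: pivot=5 at index 2 -> [-8, -4, 5, 21, 12, 37, 38]
Partition 3: pivot=-4 at index 1 -> [-8, -4, 5, 21, 12, 37, 38]
Partition 4: pivot=37 at index 5 -> [-8, -4, 5, 21, 12, 37, 38]
Partition 5: pivot=12 at index 3 -> [-8, -4, 5, 12, 21, 37, 38]


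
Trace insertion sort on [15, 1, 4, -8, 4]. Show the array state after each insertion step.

First element 15 is already 'sorted'
Insert 1: shifted 1 elements -> [1, 15, 4, -8, 4]
Insert 4: shifted 1 elements -> [1, 4, 15, -8, 4]
Insert -8: shifted 3 elements -> [-8, 1, 4, 15, 4]
Insert 4: shifted 1 elements -> [-8, 1, 4, 4, 15]


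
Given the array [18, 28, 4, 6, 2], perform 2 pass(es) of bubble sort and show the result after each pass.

After pass 1: [18, 4, 6, 2, 28] (3 swaps)
After pass 2: [4, 6, 2, 18, 28] (3 swaps)
Total swaps: 6


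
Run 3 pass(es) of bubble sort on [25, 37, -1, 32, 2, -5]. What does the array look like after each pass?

After pass 1: [25, -1, 32, 2, -5, 37] (4 swaps)
After pass 2: [-1, 25, 2, -5, 32, 37] (3 swaps)
After pass 3: [-1, 2, -5, 25, 32, 37] (2 swaps)
Total swaps: 9


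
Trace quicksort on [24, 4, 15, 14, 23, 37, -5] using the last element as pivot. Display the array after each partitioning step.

Partition 1: pivot=-5 at index 0 -> [-5, 4, 15, 14, 23, 37, 24]
Partition 2: pivot=24 at index 5 -> [-5, 4, 15, 14, 23, 24, 37]
Partition 3: pivot=23 at index 4 -> [-5, 4, 15, 14, 23, 24, 37]
Partition 4: pivot=14 at index 2 -> [-5, 4, 14, 15, 23, 24, 37]


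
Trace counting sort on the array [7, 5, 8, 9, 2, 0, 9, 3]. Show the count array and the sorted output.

Count array: [1, 0, 1, 1, 0, 1, 0, 1, 1, 2]
(count[i] = number of elements equal to i)
Cumulative count: [1, 1, 2, 3, 3, 4, 4, 5, 6, 8]
Sorted: [0, 2, 3, 5, 7, 8, 9, 9]


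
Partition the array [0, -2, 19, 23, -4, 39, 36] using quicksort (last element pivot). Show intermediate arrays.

Partition 1: pivot=36 at index 5 -> [0, -2, 19, 23, -4, 36, 39]
Partition 2: pivot=-4 at index 0 -> [-4, -2, 19, 23, 0, 36, 39]
Partition 3: pivot=0 at index 2 -> [-4, -2, 0, 23, 19, 36, 39]
Partition 4: pivot=19 at index 3 -> [-4, -2, 0, 19, 23, 36, 39]


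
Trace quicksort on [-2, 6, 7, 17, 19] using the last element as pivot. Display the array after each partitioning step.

Partition 1: pivot=19 at index 4 -> [-2, 6, 7, 17, 19]
Partition 2: pivot=17 at index 3 -> [-2, 6, 7, 17, 19]
Partition 3: pivot=7 at index 2 -> [-2, 6, 7, 17, 19]
Partition 4: pivot=6 at index 1 -> [-2, 6, 7, 17, 19]


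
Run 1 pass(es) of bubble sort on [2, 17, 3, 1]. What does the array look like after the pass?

After pass 1: [2, 3, 1, 17] (2 swaps)
Total swaps: 2


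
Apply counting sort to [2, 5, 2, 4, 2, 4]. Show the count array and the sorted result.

Count array: [0, 0, 3, 0, 2, 1]
(count[i] = number of elements equal to i)
Cumulative count: [0, 0, 3, 3, 5, 6]
Sorted: [2, 2, 2, 4, 4, 5]


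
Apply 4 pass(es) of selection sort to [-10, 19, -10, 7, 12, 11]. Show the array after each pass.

Pass 1: Select minimum -10 at index 0, swap -> [-10, 19, -10, 7, 12, 11]
Pass 2: Select minimum -10 at index 2, swap -> [-10, -10, 19, 7, 12, 11]
Pass 3: Select minimum 7 at index 3, swap -> [-10, -10, 7, 19, 12, 11]
Pass 4: Select minimum 11 at index 5, swap -> [-10, -10, 7, 11, 12, 19]


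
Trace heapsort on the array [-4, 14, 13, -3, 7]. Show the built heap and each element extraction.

Build heap: [14, 7, 13, -3, -4]
Extract 14: [13, 7, -4, -3, 14]
Extract 13: [7, -3, -4, 13, 14]
Extract 7: [-3, -4, 7, 13, 14]
Extract -3: [-4, -3, 7, 13, 14]


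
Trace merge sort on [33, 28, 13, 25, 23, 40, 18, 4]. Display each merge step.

Divide and conquer:
  Merge [33] + [28] -> [28, 33]
  Merge [13] + [25] -> [13, 25]
  Merge [28, 33] + [13, 25] -> [13, 25, 28, 33]
  Merge [23] + [40] -> [23, 40]
  Merge [18] + [4] -> [4, 18]
  Merge [23, 40] + [4, 18] -> [4, 18, 23, 40]
  Merge [13, 25, 28, 33] + [4, 18, 23, 40] -> [4, 13, 18, 23, 25, 28, 33, 40]


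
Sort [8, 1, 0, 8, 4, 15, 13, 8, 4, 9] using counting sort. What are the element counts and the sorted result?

Count array: [1, 1, 0, 0, 2, 0, 0, 0, 3, 1, 0, 0, 0, 1, 0, 1]
(count[i] = number of elements equal to i)
Cumulative count: [1, 2, 2, 2, 4, 4, 4, 4, 7, 8, 8, 8, 8, 9, 9, 10]
Sorted: [0, 1, 4, 4, 8, 8, 8, 9, 13, 15]


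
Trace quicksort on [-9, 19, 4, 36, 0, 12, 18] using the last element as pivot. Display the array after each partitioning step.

Partition 1: pivot=18 at index 4 -> [-9, 4, 0, 12, 18, 36, 19]
Partition 2: pivot=12 at index 3 -> [-9, 4, 0, 12, 18, 36, 19]
Partition 3: pivot=0 at index 1 -> [-9, 0, 4, 12, 18, 36, 19]
Partition 4: pivot=19 at index 5 -> [-9, 0, 4, 12, 18, 19, 36]


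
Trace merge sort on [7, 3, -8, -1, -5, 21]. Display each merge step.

Divide and conquer:
  Merge [3] + [-8] -> [-8, 3]
  Merge [7] + [-8, 3] -> [-8, 3, 7]
  Merge [-5] + [21] -> [-5, 21]
  Merge [-1] + [-5, 21] -> [-5, -1, 21]
  Merge [-8, 3, 7] + [-5, -1, 21] -> [-8, -5, -1, 3, 7, 21]


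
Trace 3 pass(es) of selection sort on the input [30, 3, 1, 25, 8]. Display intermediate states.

Pass 1: Select minimum 1 at index 2, swap -> [1, 3, 30, 25, 8]
Pass 2: Select minimum 3 at index 1, swap -> [1, 3, 30, 25, 8]
Pass 3: Select minimum 8 at index 4, swap -> [1, 3, 8, 25, 30]


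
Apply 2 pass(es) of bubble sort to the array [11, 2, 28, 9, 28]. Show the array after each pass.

After pass 1: [2, 11, 9, 28, 28] (2 swaps)
After pass 2: [2, 9, 11, 28, 28] (1 swaps)
Total swaps: 3


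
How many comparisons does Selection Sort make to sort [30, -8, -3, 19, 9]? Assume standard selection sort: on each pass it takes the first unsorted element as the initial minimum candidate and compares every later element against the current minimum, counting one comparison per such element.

Pass 1: scan indices 1..4 for the minimum = 4 comparison(s); min is -8, place at index 0 -> [-8, 30, -3, 19, 9]
Pass 2: scan indices 2..4 for the minimum = 3 comparison(s); min is -3, place at index 1 -> [-8, -3, 30, 19, 9]
Pass 3: scan indices 3..4 for the minimum = 2 comparison(s); min is 9, place at index 2 -> [-8, -3, 9, 19, 30]
Pass 4: scan indices 4..4 for the minimum = 1 comparison(s); min is 19, place at index 3 -> [-8, -3, 9, 19, 30]
Selection sort always scans the whole unsorted suffix, so the count is (n-1) + (n-2) + ... + 1 = n(n-1)/2 = 5*4/2 = 10 regardless of the input order.
Total comparisons: 4 + 3 + 2 + 1 = 10


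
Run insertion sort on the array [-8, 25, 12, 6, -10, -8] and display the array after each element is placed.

First element -8 is already 'sorted'
Insert 25: shifted 0 elements -> [-8, 25, 12, 6, -10, -8]
Insert 12: shifted 1 elements -> [-8, 12, 25, 6, -10, -8]
Insert 6: shifted 2 elements -> [-8, 6, 12, 25, -10, -8]
Insert -10: shifted 4 elements -> [-10, -8, 6, 12, 25, -8]
Insert -8: shifted 3 elements -> [-10, -8, -8, 6, 12, 25]


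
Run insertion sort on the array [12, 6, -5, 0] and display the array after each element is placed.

First element 12 is already 'sorted'
Insert 6: shifted 1 elements -> [6, 12, -5, 0]
Insert -5: shifted 2 elements -> [-5, 6, 12, 0]
Insert 0: shifted 2 elements -> [-5, 0, 6, 12]


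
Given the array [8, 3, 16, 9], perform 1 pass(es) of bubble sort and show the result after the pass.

After pass 1: [3, 8, 9, 16] (2 swaps)
Total swaps: 2


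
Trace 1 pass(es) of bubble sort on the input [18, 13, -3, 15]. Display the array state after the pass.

After pass 1: [13, -3, 15, 18] (3 swaps)
Total swaps: 3


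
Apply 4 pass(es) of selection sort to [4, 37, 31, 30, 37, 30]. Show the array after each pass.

Pass 1: Select minimum 4 at index 0, swap -> [4, 37, 31, 30, 37, 30]
Pass 2: Select minimum 30 at index 3, swap -> [4, 30, 31, 37, 37, 30]
Pass 3: Select minimum 30 at index 5, swap -> [4, 30, 30, 37, 37, 31]
Pass 4: Select minimum 31 at index 5, swap -> [4, 30, 30, 31, 37, 37]


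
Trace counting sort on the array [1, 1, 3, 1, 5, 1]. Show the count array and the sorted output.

Count array: [0, 4, 0, 1, 0, 1]
(count[i] = number of elements equal to i)
Cumulative count: [0, 4, 4, 5, 5, 6]
Sorted: [1, 1, 1, 1, 3, 5]


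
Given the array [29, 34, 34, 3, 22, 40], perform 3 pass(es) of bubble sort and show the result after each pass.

After pass 1: [29, 34, 3, 22, 34, 40] (2 swaps)
After pass 2: [29, 3, 22, 34, 34, 40] (2 swaps)
After pass 3: [3, 22, 29, 34, 34, 40] (2 swaps)
Total swaps: 6


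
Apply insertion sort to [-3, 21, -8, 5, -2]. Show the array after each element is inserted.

First element -3 is already 'sorted'
Insert 21: shifted 0 elements -> [-3, 21, -8, 5, -2]
Insert -8: shifted 2 elements -> [-8, -3, 21, 5, -2]
Insert 5: shifted 1 elements -> [-8, -3, 5, 21, -2]
Insert -2: shifted 2 elements -> [-8, -3, -2, 5, 21]


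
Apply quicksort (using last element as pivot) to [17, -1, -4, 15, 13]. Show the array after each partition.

Partition 1: pivot=13 at index 2 -> [-1, -4, 13, 15, 17]
Partition 2: pivot=-4 at index 0 -> [-4, -1, 13, 15, 17]
Partition 3: pivot=17 at index 4 -> [-4, -1, 13, 15, 17]


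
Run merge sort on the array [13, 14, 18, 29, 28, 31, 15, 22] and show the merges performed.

Divide and conquer:
  Merge [13] + [14] -> [13, 14]
  Merge [18] + [29] -> [18, 29]
  Merge [13, 14] + [18, 29] -> [13, 14, 18, 29]
  Merge [28] + [31] -> [28, 31]
  Merge [15] + [22] -> [15, 22]
  Merge [28, 31] + [15, 22] -> [15, 22, 28, 31]
  Merge [13, 14, 18, 29] + [15, 22, 28, 31] -> [13, 14, 15, 18, 22, 28, 29, 31]


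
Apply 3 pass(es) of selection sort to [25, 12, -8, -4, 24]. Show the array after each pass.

Pass 1: Select minimum -8 at index 2, swap -> [-8, 12, 25, -4, 24]
Pass 2: Select minimum -4 at index 3, swap -> [-8, -4, 25, 12, 24]
Pass 3: Select minimum 12 at index 3, swap -> [-8, -4, 12, 25, 24]


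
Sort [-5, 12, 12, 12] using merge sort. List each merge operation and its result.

Divide and conquer:
  Merge [-5] + [12] -> [-5, 12]
  Merge [12] + [12] -> [12, 12]
  Merge [-5, 12] + [12, 12] -> [-5, 12, 12, 12]


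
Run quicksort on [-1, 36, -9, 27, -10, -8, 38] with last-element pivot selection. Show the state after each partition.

Partition 1: pivot=38 at index 6 -> [-1, 36, -9, 27, -10, -8, 38]
Partition 2: pivot=-8 at index 2 -> [-9, -10, -8, 27, 36, -1, 38]
Partition 3: pivot=-10 at index 0 -> [-10, -9, -8, 27, 36, -1, 38]
Partition 4: pivot=-1 at index 3 -> [-10, -9, -8, -1, 36, 27, 38]
Partition 5: pivot=27 at index 4 -> [-10, -9, -8, -1, 27, 36, 38]


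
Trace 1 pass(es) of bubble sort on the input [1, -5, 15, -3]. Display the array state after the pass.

After pass 1: [-5, 1, -3, 15] (2 swaps)
Total swaps: 2


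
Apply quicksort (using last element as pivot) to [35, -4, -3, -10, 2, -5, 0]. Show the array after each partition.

Partition 1: pivot=0 at index 4 -> [-4, -3, -10, -5, 0, 35, 2]
Partition 2: pivot=-5 at index 1 -> [-10, -5, -4, -3, 0, 35, 2]
Partition 3: pivot=-3 at index 3 -> [-10, -5, -4, -3, 0, 35, 2]
Partition 4: pivot=2 at index 5 -> [-10, -5, -4, -3, 0, 2, 35]


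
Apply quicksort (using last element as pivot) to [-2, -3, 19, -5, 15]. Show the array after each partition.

Partition 1: pivot=15 at index 3 -> [-2, -3, -5, 15, 19]
Partition 2: pivot=-5 at index 0 -> [-5, -3, -2, 15, 19]
Partition 3: pivot=-2 at index 2 -> [-5, -3, -2, 15, 19]


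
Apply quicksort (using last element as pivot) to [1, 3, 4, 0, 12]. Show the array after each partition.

Partition 1: pivot=12 at index 4 -> [1, 3, 4, 0, 12]
Partition 2: pivot=0 at index 0 -> [0, 3, 4, 1, 12]
Partition 3: pivot=1 at index 1 -> [0, 1, 4, 3, 12]
Partition 4: pivot=3 at index 2 -> [0, 1, 3, 4, 12]


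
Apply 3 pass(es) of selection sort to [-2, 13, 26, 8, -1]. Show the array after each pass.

Pass 1: Select minimum -2 at index 0, swap -> [-2, 13, 26, 8, -1]
Pass 2: Select minimum -1 at index 4, swap -> [-2, -1, 26, 8, 13]
Pass 3: Select minimum 8 at index 3, swap -> [-2, -1, 8, 26, 13]


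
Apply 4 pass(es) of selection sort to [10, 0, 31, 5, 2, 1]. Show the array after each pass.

Pass 1: Select minimum 0 at index 1, swap -> [0, 10, 31, 5, 2, 1]
Pass 2: Select minimum 1 at index 5, swap -> [0, 1, 31, 5, 2, 10]
Pass 3: Select minimum 2 at index 4, swap -> [0, 1, 2, 5, 31, 10]
Pass 4: Select minimum 5 at index 3, swap -> [0, 1, 2, 5, 31, 10]


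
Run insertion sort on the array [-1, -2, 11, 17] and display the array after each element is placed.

First element -1 is already 'sorted'
Insert -2: shifted 1 elements -> [-2, -1, 11, 17]
Insert 11: shifted 0 elements -> [-2, -1, 11, 17]
Insert 17: shifted 0 elements -> [-2, -1, 11, 17]


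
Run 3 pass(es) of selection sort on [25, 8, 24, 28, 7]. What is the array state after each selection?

Pass 1: Select minimum 7 at index 4, swap -> [7, 8, 24, 28, 25]
Pass 2: Select minimum 8 at index 1, swap -> [7, 8, 24, 28, 25]
Pass 3: Select minimum 24 at index 2, swap -> [7, 8, 24, 28, 25]


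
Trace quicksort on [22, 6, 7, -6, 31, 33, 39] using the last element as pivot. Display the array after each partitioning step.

Partition 1: pivot=39 at index 6 -> [22, 6, 7, -6, 31, 33, 39]
Partition 2: pivot=33 at index 5 -> [22, 6, 7, -6, 31, 33, 39]
Partition 3: pivot=31 at index 4 -> [22, 6, 7, -6, 31, 33, 39]
Partition 4: pivot=-6 at index 0 -> [-6, 6, 7, 22, 31, 33, 39]
Partition 5: pivot=22 at index 3 -> [-6, 6, 7, 22, 31, 33, 39]
Partition 6: pivot=7 at index 2 -> [-6, 6, 7, 22, 31, 33, 39]


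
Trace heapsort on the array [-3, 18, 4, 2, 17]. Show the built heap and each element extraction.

Build heap: [18, 17, 4, 2, -3]
Extract 18: [17, 2, 4, -3, 18]
Extract 17: [4, 2, -3, 17, 18]
Extract 4: [2, -3, 4, 17, 18]
Extract 2: [-3, 2, 4, 17, 18]


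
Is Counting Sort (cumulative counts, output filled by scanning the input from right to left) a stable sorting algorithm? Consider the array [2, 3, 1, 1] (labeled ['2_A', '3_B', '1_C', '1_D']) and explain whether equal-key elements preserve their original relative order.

Trace Counting Sort on the labeled array (the key is the number; the letter only tracks identity):
  Counts for values 0..3: [0, 2, 1, 1]
  Cumulative counts: [0, 2, 3, 4]
  Scan right to left: place 1_D at output index 1
  Scan right to left: place 1_C at output index 0
  Scan right to left: place 3_B at output index 3
  Scan right to left: place 2_A at output index 2
  Output: [1_C, 1_D, 2_A, 3_B]
Equal keys:
  value 1: originally 1_C, 1_D; after sorting 1_C, 1_D -> order preserved
All equal keys kept their original relative order. Counting Sort is stable: scanning the input right to left with decreasing cumulative counts places later duplicates at later output positions.
Answer: Stable


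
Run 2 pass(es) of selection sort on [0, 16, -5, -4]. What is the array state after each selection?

Pass 1: Select minimum -5 at index 2, swap -> [-5, 16, 0, -4]
Pass 2: Select minimum -4 at index 3, swap -> [-5, -4, 0, 16]


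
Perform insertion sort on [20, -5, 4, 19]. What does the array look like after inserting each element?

First element 20 is already 'sorted'
Insert -5: shifted 1 elements -> [-5, 20, 4, 19]
Insert 4: shifted 1 elements -> [-5, 4, 20, 19]
Insert 19: shifted 1 elements -> [-5, 4, 19, 20]


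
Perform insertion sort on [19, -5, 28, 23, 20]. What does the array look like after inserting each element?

First element 19 is already 'sorted'
Insert -5: shifted 1 elements -> [-5, 19, 28, 23, 20]
Insert 28: shifted 0 elements -> [-5, 19, 28, 23, 20]
Insert 23: shifted 1 elements -> [-5, 19, 23, 28, 20]
Insert 20: shifted 2 elements -> [-5, 19, 20, 23, 28]


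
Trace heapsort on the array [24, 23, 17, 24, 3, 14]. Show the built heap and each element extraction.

Build heap: [24, 24, 17, 23, 3, 14]
Extract 24: [24, 23, 17, 14, 3, 24]
Extract 24: [23, 14, 17, 3, 24, 24]
Extract 23: [17, 14, 3, 23, 24, 24]
Extract 17: [14, 3, 17, 23, 24, 24]
Extract 14: [3, 14, 17, 23, 24, 24]


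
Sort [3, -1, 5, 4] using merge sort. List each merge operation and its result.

Divide and conquer:
  Merge [3] + [-1] -> [-1, 3]
  Merge [5] + [4] -> [4, 5]
  Merge [-1, 3] + [4, 5] -> [-1, 3, 4, 5]


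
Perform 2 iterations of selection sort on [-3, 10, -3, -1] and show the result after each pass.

Pass 1: Select minimum -3 at index 0, swap -> [-3, 10, -3, -1]
Pass 2: Select minimum -3 at index 2, swap -> [-3, -3, 10, -1]


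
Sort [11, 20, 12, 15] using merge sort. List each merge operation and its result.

Divide and conquer:
  Merge [11] + [20] -> [11, 20]
  Merge [12] + [15] -> [12, 15]
  Merge [11, 20] + [12, 15] -> [11, 12, 15, 20]


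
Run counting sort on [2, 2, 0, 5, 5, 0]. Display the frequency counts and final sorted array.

Count array: [2, 0, 2, 0, 0, 2]
(count[i] = number of elements equal to i)
Cumulative count: [2, 2, 4, 4, 4, 6]
Sorted: [0, 0, 2, 2, 5, 5]


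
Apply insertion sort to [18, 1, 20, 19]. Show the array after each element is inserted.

First element 18 is already 'sorted'
Insert 1: shifted 1 elements -> [1, 18, 20, 19]
Insert 20: shifted 0 elements -> [1, 18, 20, 19]
Insert 19: shifted 1 elements -> [1, 18, 19, 20]


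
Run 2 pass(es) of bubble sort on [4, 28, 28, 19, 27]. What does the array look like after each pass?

After pass 1: [4, 28, 19, 27, 28] (2 swaps)
After pass 2: [4, 19, 27, 28, 28] (2 swaps)
Total swaps: 4


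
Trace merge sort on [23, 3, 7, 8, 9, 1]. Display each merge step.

Divide and conquer:
  Merge [3] + [7] -> [3, 7]
  Merge [23] + [3, 7] -> [3, 7, 23]
  Merge [9] + [1] -> [1, 9]
  Merge [8] + [1, 9] -> [1, 8, 9]
  Merge [3, 7, 23] + [1, 8, 9] -> [1, 3, 7, 8, 9, 23]


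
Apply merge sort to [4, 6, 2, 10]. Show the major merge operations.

Divide and conquer:
  Merge [4] + [6] -> [4, 6]
  Merge [2] + [10] -> [2, 10]
  Merge [4, 6] + [2, 10] -> [2, 4, 6, 10]


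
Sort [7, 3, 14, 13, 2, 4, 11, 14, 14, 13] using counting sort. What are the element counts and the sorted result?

Count array: [0, 0, 1, 1, 1, 0, 0, 1, 0, 0, 0, 1, 0, 2, 3]
(count[i] = number of elements equal to i)
Cumulative count: [0, 0, 1, 2, 3, 3, 3, 4, 4, 4, 4, 5, 5, 7, 10]
Sorted: [2, 3, 4, 7, 11, 13, 13, 14, 14, 14]


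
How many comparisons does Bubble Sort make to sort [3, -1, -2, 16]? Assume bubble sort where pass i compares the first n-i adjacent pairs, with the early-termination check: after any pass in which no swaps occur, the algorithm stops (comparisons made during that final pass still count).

Pass 1: compare adjacent pairs (0,1)..(2,3) = 3 comparison(s), 2 swap(s) -> [-1, -2, 3, 16]
Pass 2: compare adjacent pairs (0,1)..(1,2) = 2 comparison(s), 1 swap(s) -> [-2, -1, 3, 16]
Pass 3: compare adjacent pairs (0,1)..(0,1) = 1 comparison(s), 0 swap(s) -> [-2, -1, 3, 16]
No swaps in this pass, so bubble sort stops here.
Total comparisons: 3 + 2 + 1 = 6


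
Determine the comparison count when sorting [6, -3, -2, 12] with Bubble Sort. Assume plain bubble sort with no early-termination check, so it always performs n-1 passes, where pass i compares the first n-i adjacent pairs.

Pass 1: compare adjacent pairs (0,1)..(2,3) = 3 comparison(s), 2 swap(s) -> [-3, -2, 6, 12]
Pass 2: compare adjacent pairs (0,1)..(1,2) = 2 comparison(s), 0 swap(s) -> [-3, -2, 6, 12]
Pass 3: compare adjacent pairs (0,1)..(0,1) = 1 comparison(s), 0 swap(s) -> [-3, -2, 6, 12]
Total comparisons: 3 + 2 + 1 = 6


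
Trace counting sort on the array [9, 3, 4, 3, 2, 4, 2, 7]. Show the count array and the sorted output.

Count array: [0, 0, 2, 2, 2, 0, 0, 1, 0, 1]
(count[i] = number of elements equal to i)
Cumulative count: [0, 0, 2, 4, 6, 6, 6, 7, 7, 8]
Sorted: [2, 2, 3, 3, 4, 4, 7, 9]


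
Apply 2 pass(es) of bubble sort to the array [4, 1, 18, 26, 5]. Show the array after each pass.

After pass 1: [1, 4, 18, 5, 26] (2 swaps)
After pass 2: [1, 4, 5, 18, 26] (1 swaps)
Total swaps: 3


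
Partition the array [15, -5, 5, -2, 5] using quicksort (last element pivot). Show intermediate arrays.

Partition 1: pivot=5 at index 3 -> [-5, 5, -2, 5, 15]
Partition 2: pivot=-2 at index 1 -> [-5, -2, 5, 5, 15]


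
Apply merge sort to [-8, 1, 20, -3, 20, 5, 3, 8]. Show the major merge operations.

Divide and conquer:
  Merge [-8] + [1] -> [-8, 1]
  Merge [20] + [-3] -> [-3, 20]
  Merge [-8, 1] + [-3, 20] -> [-8, -3, 1, 20]
  Merge [20] + [5] -> [5, 20]
  Merge [3] + [8] -> [3, 8]
  Merge [5, 20] + [3, 8] -> [3, 5, 8, 20]
  Merge [-8, -3, 1, 20] + [3, 5, 8, 20] -> [-8, -3, 1, 3, 5, 8, 20, 20]


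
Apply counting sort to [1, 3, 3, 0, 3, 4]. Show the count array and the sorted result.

Count array: [1, 1, 0, 3, 1]
(count[i] = number of elements equal to i)
Cumulative count: [1, 2, 2, 5, 6]
Sorted: [0, 1, 3, 3, 3, 4]


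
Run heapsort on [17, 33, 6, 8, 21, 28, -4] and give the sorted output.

Build heap: [33, 21, 28, 8, 17, 6, -4]
Extract 33: [28, 21, 6, 8, 17, -4, 33]
Extract 28: [21, 17, 6, 8, -4, 28, 33]
Extract 21: [17, 8, 6, -4, 21, 28, 33]
Extract 17: [8, -4, 6, 17, 21, 28, 33]
Extract 8: [6, -4, 8, 17, 21, 28, 33]
Extract 6: [-4, 6, 8, 17, 21, 28, 33]


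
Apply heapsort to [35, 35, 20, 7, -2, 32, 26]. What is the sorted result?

Build heap: [35, 35, 32, 7, -2, 20, 26]
Extract 35: [35, 26, 32, 7, -2, 20, 35]
Extract 35: [32, 26, 20, 7, -2, 35, 35]
Extract 32: [26, 7, 20, -2, 32, 35, 35]
Extract 26: [20, 7, -2, 26, 32, 35, 35]
Extract 20: [7, -2, 20, 26, 32, 35, 35]
Extract 7: [-2, 7, 20, 26, 32, 35, 35]


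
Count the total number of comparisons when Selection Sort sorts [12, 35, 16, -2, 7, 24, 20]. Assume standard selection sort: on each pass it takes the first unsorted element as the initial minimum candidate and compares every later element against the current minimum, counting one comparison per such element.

Pass 1: scan indices 1..6 for the minimum = 6 comparison(s); min is -2, place at index 0 -> [-2, 35, 16, 12, 7, 24, 20]
Pass 2: scan indices 2..6 for the minimum = 5 comparison(s); min is 7, place at index 1 -> [-2, 7, 16, 12, 35, 24, 20]
Pass 3: scan indices 3..6 for the minimum = 4 comparison(s); min is 12, place at index 2 -> [-2, 7, 12, 16, 35, 24, 20]
Pass 4: scan indices 4..6 for the minimum = 3 comparison(s); min is 16, place at index 3 -> [-2, 7, 12, 16, 35, 24, 20]
Pass 5: scan indices 5..6 for the minimum = 2 comparison(s); min is 20, place at index 4 -> [-2, 7, 12, 16, 20, 24, 35]
Pass 6: scan indices 6..6 for the minimum = 1 comparison(s); min is 24, place at index 5 -> [-2, 7, 12, 16, 20, 24, 35]
Selection sort always scans the whole unsorted suffix, so the count is (n-1) + (n-2) + ... + 1 = n(n-1)/2 = 7*6/2 = 21 regardless of the input order.
Total comparisons: 6 + 5 + 4 + 3 + 2 + 1 = 21


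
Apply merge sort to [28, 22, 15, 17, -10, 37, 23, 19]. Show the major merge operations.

Divide and conquer:
  Merge [28] + [22] -> [22, 28]
  Merge [15] + [17] -> [15, 17]
  Merge [22, 28] + [15, 17] -> [15, 17, 22, 28]
  Merge [-10] + [37] -> [-10, 37]
  Merge [23] + [19] -> [19, 23]
  Merge [-10, 37] + [19, 23] -> [-10, 19, 23, 37]
  Merge [15, 17, 22, 28] + [-10, 19, 23, 37] -> [-10, 15, 17, 19, 22, 23, 28, 37]


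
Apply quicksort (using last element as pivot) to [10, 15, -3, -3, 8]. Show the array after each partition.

Partition 1: pivot=8 at index 2 -> [-3, -3, 8, 15, 10]
Partition 2: pivot=-3 at index 1 -> [-3, -3, 8, 15, 10]
Partition 3: pivot=10 at index 3 -> [-3, -3, 8, 10, 15]


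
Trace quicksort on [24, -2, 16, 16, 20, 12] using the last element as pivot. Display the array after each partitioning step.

Partition 1: pivot=12 at index 1 -> [-2, 12, 16, 16, 20, 24]
Partition 2: pivot=24 at index 5 -> [-2, 12, 16, 16, 20, 24]
Partition 3: pivot=20 at index 4 -> [-2, 12, 16, 16, 20, 24]
Partition 4: pivot=16 at index 3 -> [-2, 12, 16, 16, 20, 24]


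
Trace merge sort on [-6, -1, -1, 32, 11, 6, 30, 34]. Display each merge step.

Divide and conquer:
  Merge [-6] + [-1] -> [-6, -1]
  Merge [-1] + [32] -> [-1, 32]
  Merge [-6, -1] + [-1, 32] -> [-6, -1, -1, 32]
  Merge [11] + [6] -> [6, 11]
  Merge [30] + [34] -> [30, 34]
  Merge [6, 11] + [30, 34] -> [6, 11, 30, 34]
  Merge [-6, -1, -1, 32] + [6, 11, 30, 34] -> [-6, -1, -1, 6, 11, 30, 32, 34]


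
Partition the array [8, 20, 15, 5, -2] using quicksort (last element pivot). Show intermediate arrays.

Partition 1: pivot=-2 at index 0 -> [-2, 20, 15, 5, 8]
Partition 2: pivot=8 at index 2 -> [-2, 5, 8, 20, 15]
Partition 3: pivot=15 at index 3 -> [-2, 5, 8, 15, 20]


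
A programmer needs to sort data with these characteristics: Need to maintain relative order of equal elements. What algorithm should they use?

Best choice: Merge sort or Insertion sort
Reason: Both are stable; quicksort and heapsort are not stable


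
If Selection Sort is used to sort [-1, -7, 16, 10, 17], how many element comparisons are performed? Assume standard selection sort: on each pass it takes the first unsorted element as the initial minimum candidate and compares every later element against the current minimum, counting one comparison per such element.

Pass 1: scan indices 1..4 for the minimum = 4 comparison(s); min is -7, place at index 0 -> [-7, -1, 16, 10, 17]
Pass 2: scan indices 2..4 for the minimum = 3 comparison(s); min is -1, place at index 1 -> [-7, -1, 16, 10, 17]
Pass 3: scan indices 3..4 for the minimum = 2 comparison(s); min is 10, place at index 2 -> [-7, -1, 10, 16, 17]
Pass 4: scan indices 4..4 for the minimum = 1 comparison(s); min is 16, place at index 3 -> [-7, -1, 10, 16, 17]
Selection sort always scans the whole unsorted suffix, so the count is (n-1) + (n-2) + ... + 1 = n(n-1)/2 = 5*4/2 = 10 regardless of the input order.
Total comparisons: 4 + 3 + 2 + 1 = 10
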